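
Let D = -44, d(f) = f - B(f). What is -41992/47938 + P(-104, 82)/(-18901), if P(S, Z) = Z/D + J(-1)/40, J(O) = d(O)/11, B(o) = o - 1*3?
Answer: -1442912327/1647411160 ≈ -0.87587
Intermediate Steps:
B(o) = -3 + o (B(o) = o - 3 = -3 + o)
d(f) = 3 (d(f) = f - (-3 + f) = f + (3 - f) = 3)
J(O) = 3/11
P(S, Z) = 3/440 - Z/44 (P(S, Z) = Z/(-44) + (3/11)/40 = Z*(-1/44) + (3/11)*(1/40) = -Z/44 + 3/440 = 3/440 - Z/44)
-41992/47938 + P(-104, 82)/(-18901) = -41992/47938 + (3/440 - 1/44*82)/(-18901) = -41992*1/47938 + (3/440 - 41/22)*(-1/18901) = -20996/23969 - 817/440*(-1/18901) = -20996/23969 + 817/8316440 = -1442912327/1647411160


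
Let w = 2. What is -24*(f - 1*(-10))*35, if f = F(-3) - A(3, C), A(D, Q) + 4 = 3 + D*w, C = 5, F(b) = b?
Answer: -1680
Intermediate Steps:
A(D, Q) = -1 + 2*D (A(D, Q) = -4 + (3 + D*2) = -4 + (3 + 2*D) = -1 + 2*D)
f = -8 (f = -3 - (-1 + 2*3) = -3 - (-1 + 6) = -3 - 1*5 = -3 - 5 = -8)
-24*(f - 1*(-10))*35 = -24*(-8 - 1*(-10))*35 = -24*(-8 + 10)*35 = -24*2*35 = -48*35 = -1680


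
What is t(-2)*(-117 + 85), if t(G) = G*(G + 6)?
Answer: 256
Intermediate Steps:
t(G) = G*(6 + G)
t(-2)*(-117 + 85) = (-2*(6 - 2))*(-117 + 85) = -2*4*(-32) = -8*(-32) = 256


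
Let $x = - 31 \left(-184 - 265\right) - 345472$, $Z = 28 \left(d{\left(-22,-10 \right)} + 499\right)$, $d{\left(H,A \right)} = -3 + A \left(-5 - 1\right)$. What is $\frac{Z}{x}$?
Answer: $- \frac{15568}{331553} \approx -0.046955$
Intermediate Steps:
$d{\left(H,A \right)} = -3 - 6 A$ ($d{\left(H,A \right)} = -3 + A \left(-5 - 1\right) = -3 + A \left(-6\right) = -3 - 6 A$)
$Z = 15568$ ($Z = 28 \left(\left(-3 - -60\right) + 499\right) = 28 \left(\left(-3 + 60\right) + 499\right) = 28 \left(57 + 499\right) = 28 \cdot 556 = 15568$)
$x = -331553$ ($x = \left(-31\right) \left(-449\right) - 345472 = 13919 - 345472 = -331553$)
$\frac{Z}{x} = \frac{15568}{-331553} = 15568 \left(- \frac{1}{331553}\right) = - \frac{15568}{331553}$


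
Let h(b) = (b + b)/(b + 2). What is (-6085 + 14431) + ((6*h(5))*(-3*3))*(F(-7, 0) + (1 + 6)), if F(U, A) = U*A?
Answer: 7806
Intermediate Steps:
F(U, A) = A*U
h(b) = 2*b/(2 + b) (h(b) = (2*b)/(2 + b) = 2*b/(2 + b))
(-6085 + 14431) + ((6*h(5))*(-3*3))*(F(-7, 0) + (1 + 6)) = (-6085 + 14431) + ((6*(2*5/(2 + 5)))*(-3*3))*(0*(-7) + (1 + 6)) = 8346 + ((6*(2*5/7))*(-9))*(0 + 7) = 8346 + ((6*(2*5*(⅐)))*(-9))*7 = 8346 + ((6*(10/7))*(-9))*7 = 8346 + ((60/7)*(-9))*7 = 8346 - 540/7*7 = 8346 - 540 = 7806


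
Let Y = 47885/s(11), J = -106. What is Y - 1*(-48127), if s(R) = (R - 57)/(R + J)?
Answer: 6762917/46 ≈ 1.4702e+5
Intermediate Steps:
s(R) = (-57 + R)/(-106 + R) (s(R) = (R - 57)/(R - 106) = (-57 + R)/(-106 + R))
Y = 4549075/46 (Y = 47885/(((-57 + 11)/(-106 + 11))) = 47885/((-46/(-95))) = 47885/((-1/95*(-46))) = 47885/(46/95) = 47885*(95/46) = 4549075/46 ≈ 98893.)
Y - 1*(-48127) = 4549075/46 - 1*(-48127) = 4549075/46 + 48127 = 6762917/46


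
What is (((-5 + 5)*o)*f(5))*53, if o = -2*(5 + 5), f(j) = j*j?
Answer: 0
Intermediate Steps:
f(j) = j²
o = -20 (o = -2*10 = -20)
(((-5 + 5)*o)*f(5))*53 = (((-5 + 5)*(-20))*5²)*53 = ((0*(-20))*25)*53 = (0*25)*53 = 0*53 = 0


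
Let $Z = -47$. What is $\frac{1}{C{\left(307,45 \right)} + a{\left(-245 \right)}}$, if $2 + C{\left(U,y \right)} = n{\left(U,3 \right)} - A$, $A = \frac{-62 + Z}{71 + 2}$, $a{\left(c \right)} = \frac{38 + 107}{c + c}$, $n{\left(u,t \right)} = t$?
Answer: $\frac{7154}{15719} \approx 0.45512$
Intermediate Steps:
$a{\left(c \right)} = \frac{145}{2 c}$
$A = - \frac{109}{73}$ ($A = \frac{-62 - 47}{71 + 2} = - \frac{109}{73} \approx -1.4932$)
$C{\left(U,y \right)} = \frac{182}{73}$ ($C{\left(U,y \right)} = -2 + \left(3 - - \frac{109}{73}\right) = -2 + \left(3 + \frac{109}{73}\right) = -2 + \frac{328}{73} = \frac{182}{73}$)
$\frac{1}{C{\left(307,45 \right)} + a{\left(-245 \right)}} = \frac{1}{\frac{182}{73} + \frac{145}{2 \left(-245\right)}} = \frac{1}{\frac{182}{73} + \frac{145}{2} \left(- \frac{1}{245}\right)} = \frac{1}{\frac{182}{73} - \frac{29}{98}} = \frac{1}{\frac{15719}{7154}} = \frac{7154}{15719}$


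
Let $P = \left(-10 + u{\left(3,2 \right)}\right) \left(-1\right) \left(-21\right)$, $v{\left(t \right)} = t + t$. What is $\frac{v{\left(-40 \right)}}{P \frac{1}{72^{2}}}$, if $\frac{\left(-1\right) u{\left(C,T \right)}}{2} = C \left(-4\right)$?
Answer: $- \frac{69120}{49} \approx -1410.6$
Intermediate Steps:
$v{\left(t \right)} = 2 t$
$u{\left(C,T \right)} = 8 C$ ($u{\left(C,T \right)} = - 2 C \left(-4\right) = - 2 \left(- 4 C\right) = 8 C$)
$P = 294$ ($P = \left(-10 + 8 \cdot 3\right) \left(-1\right) \left(-21\right) = \left(-10 + 24\right) \left(-1\right) \left(-21\right) = 14 \left(-1\right) \left(-21\right) = \left(-14\right) \left(-21\right) = 294$)
$\frac{v{\left(-40 \right)}}{P \frac{1}{72^{2}}} = \frac{2 \left(-40\right)}{294 \frac{1}{72^{2}}} = - \frac{80}{294 \cdot \frac{1}{5184}} = - \frac{80}{\frac{49}{864}} = \left(-80\right) \frac{864}{49} = - \frac{69120}{49}$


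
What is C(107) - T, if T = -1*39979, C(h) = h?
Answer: 40086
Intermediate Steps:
T = -39979
C(107) - T = 107 - 1*(-39979) = 107 + 39979 = 40086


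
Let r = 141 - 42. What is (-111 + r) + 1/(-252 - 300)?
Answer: -6625/552 ≈ -12.002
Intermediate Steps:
r = 99
(-111 + r) + 1/(-252 - 300) = (-111 + 99) + 1/(-252 - 300) = -12 + 1/(-552) = -12 - 1/552 = -6625/552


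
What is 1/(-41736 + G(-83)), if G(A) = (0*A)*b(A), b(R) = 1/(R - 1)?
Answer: -1/41736 ≈ -2.3960e-5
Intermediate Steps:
b(R) = 1/(-1 + R)
G(A) = 0 (G(A) = (0*A)/(-1 + A) = 0/(-1 + A) = 0)
1/(-41736 + G(-83)) = 1/(-41736 + 0) = 1/(-41736) = -1/41736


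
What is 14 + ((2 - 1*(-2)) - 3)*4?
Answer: 18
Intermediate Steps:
14 + ((2 - 1*(-2)) - 3)*4 = 14 + ((2 + 2) - 3)*4 = 14 + (4 - 3)*4 = 14 + 1*4 = 14 + 4 = 18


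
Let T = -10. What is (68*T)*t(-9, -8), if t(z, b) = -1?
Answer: 680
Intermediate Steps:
(68*T)*t(-9, -8) = (68*(-10))*(-1) = -680*(-1) = 680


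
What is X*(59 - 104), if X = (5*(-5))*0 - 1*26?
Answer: 1170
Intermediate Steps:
X = -26 (X = -25*0 - 26 = 0 - 26 = -26)
X*(59 - 104) = -26*(59 - 104) = -26*(-45) = 1170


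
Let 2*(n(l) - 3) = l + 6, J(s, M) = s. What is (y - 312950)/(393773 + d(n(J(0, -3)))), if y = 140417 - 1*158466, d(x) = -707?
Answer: -110333/131022 ≈ -0.84210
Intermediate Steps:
n(l) = 6 + l/2 (n(l) = 3 + (l + 6)/2 = 3 + (6 + l)/2 = 3 + (3 + l/2) = 6 + l/2)
y = -18049 (y = 140417 - 158466 = -18049)
(y - 312950)/(393773 + d(n(J(0, -3)))) = (-18049 - 312950)/(393773 - 707) = -330999/393066 = -330999*1/393066 = -110333/131022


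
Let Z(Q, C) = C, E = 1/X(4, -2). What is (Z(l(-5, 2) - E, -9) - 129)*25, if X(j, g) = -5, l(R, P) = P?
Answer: -3450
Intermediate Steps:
E = -1/5 (E = 1/(-5) = -1/5 ≈ -0.20000)
(Z(l(-5, 2) - E, -9) - 129)*25 = (-9 - 129)*25 = -138*25 = -3450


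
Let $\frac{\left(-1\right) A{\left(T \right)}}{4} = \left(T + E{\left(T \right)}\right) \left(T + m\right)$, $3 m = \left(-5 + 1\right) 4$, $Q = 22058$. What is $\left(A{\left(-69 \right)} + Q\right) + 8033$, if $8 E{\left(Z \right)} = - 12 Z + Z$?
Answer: $\frac{75569}{2} \approx 37785.0$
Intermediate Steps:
$m = - \frac{16}{3}$ ($m = \frac{\left(-5 + 1\right) 4}{3} = \frac{\left(-4\right) 4}{3} = \frac{1}{3} \left(-16\right) = - \frac{16}{3} \approx -5.3333$)
$E{\left(Z \right)} = - \frac{11 Z}{8}$ ($E{\left(Z \right)} = \frac{- 12 Z + Z}{8} = \frac{\left(-11\right) Z}{8} = - \frac{11 Z}{8}$)
$A{\left(T \right)} = \frac{3 T \left(- \frac{16}{3} + T\right)}{2}$ ($A{\left(T \right)} = - 4 \left(T - \frac{11 T}{8}\right) \left(T - \frac{16}{3}\right) = - 4 - \frac{3 T}{8} \left(- \frac{16}{3} + T\right) = - 4 \left(- \frac{3 T \left(- \frac{16}{3} + T\right)}{8}\right) = \frac{3 T \left(- \frac{16}{3} + T\right)}{2}$)
$\left(A{\left(-69 \right)} + Q\right) + 8033 = \left(\frac{1}{2} \left(-69\right) \left(-16 + 3 \left(-69\right)\right) + 22058\right) + 8033 = \left(\frac{1}{2} \left(-69\right) \left(-16 - 207\right) + 22058\right) + 8033 = \left(\frac{1}{2} \left(-69\right) \left(-223\right) + 22058\right) + 8033 = \left(\frac{15387}{2} + 22058\right) + 8033 = \frac{59503}{2} + 8033 = \frac{75569}{2}$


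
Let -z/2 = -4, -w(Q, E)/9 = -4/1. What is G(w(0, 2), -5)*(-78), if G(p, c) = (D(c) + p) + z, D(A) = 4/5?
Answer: -17472/5 ≈ -3494.4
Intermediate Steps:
w(Q, E) = 36 (w(Q, E) = -(-36)/1 = -(-36) = -9*(-4) = 36)
z = 8 (z = -2*(-4) = 8)
D(A) = ⅘ (D(A) = 4*(⅕) = ⅘)
G(p, c) = 44/5 + p (G(p, c) = (⅘ + p) + 8 = 44/5 + p)
G(w(0, 2), -5)*(-78) = (44/5 + 36)*(-78) = (224/5)*(-78) = -17472/5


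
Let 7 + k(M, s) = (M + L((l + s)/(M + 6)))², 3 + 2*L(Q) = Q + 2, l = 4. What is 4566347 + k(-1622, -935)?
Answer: 75188117618281/10445824 ≈ 7.1979e+6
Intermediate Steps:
L(Q) = -½ + Q/2 (L(Q) = -3/2 + (Q + 2)/2 = -3/2 + (2 + Q)/2 = -3/2 + (1 + Q/2) = -½ + Q/2)
k(M, s) = -7 + (-½ + M + (4 + s)/(2*(6 + M)))² (k(M, s) = -7 + (M + (-½ + ((4 + s)/(M + 6))/2))² = -7 + (M + (-½ + ((4 + s)/(6 + M))/2))² = -7 + (M + (-½ + (4 + s)/(2*(6 + M))))² = -7 + (-½ + M + (4 + s)/(2*(6 + M)))²)
4566347 + k(-1622, -935) = 4566347 + (-7 + (-2 - 935 + 2*(-1622)² + 11*(-1622))²/(4*(6 - 1622)²)) = 4566347 + (-7 + (¼)*(-2 - 935 + 2*2630884 - 17842)²/(-1616)²) = 4566347 + (-7 + (¼)*(1/2611456)*(-2 - 935 + 5261768 - 17842)²) = 4566347 + (-7 + (¼)*(1/2611456)*5242989²) = 4566347 + (-7 + (¼)*(1/2611456)*27488933654121) = 4566347 + (-7 + 27488933654121/10445824) = 4566347 + 27488860533353/10445824 = 75188117618281/10445824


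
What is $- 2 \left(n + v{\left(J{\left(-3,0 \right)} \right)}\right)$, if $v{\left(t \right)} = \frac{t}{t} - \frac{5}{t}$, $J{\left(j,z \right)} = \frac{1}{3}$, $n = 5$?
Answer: $18$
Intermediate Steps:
$J{\left(j,z \right)} = \frac{1}{3}$
$v{\left(t \right)} = 1 - \frac{5}{t}$
$- 2 \left(n + v{\left(J{\left(-3,0 \right)} \right)}\right) = - 2 \left(5 + \frac{1}{\frac{1}{3}} \left(-5 + \frac{1}{3}\right)\right) = - 2 \left(5 + 3 \left(- \frac{14}{3}\right)\right) = - 2 \left(5 - 14\right) = \left(-2\right) \left(-9\right) = 18$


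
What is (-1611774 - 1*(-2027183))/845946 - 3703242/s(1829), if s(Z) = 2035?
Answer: -3131897399617/1721500110 ≈ -1819.3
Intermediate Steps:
(-1611774 - 1*(-2027183))/845946 - 3703242/s(1829) = (-1611774 - 1*(-2027183))/845946 - 3703242/2035 = (-1611774 + 2027183)*(1/845946) - 3703242*1/2035 = 415409*(1/845946) - 3703242/2035 = 415409/845946 - 3703242/2035 = -3131897399617/1721500110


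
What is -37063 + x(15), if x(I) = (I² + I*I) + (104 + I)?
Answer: -36494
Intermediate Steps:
x(I) = 104 + I + 2*I² (x(I) = (I² + I²) + (104 + I) = 2*I² + (104 + I) = 104 + I + 2*I²)
-37063 + x(15) = -37063 + (104 + 15 + 2*15²) = -37063 + (104 + 15 + 2*225) = -37063 + (104 + 15 + 450) = -37063 + 569 = -36494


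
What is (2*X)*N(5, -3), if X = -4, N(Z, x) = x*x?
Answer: -72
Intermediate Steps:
N(Z, x) = x**2
(2*X)*N(5, -3) = (2*(-4))*(-3)**2 = -8*9 = -72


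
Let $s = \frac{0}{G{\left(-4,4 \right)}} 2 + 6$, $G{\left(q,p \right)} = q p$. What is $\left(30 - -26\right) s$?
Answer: $336$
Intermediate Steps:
$G{\left(q,p \right)} = p q$
$s = 6$ ($s = \frac{0}{4 \left(-4\right)} 2 + 6 = \frac{0}{-16} \cdot 2 + 6 = 0 \left(- \frac{1}{16}\right) 2 + 6 = 0 \cdot 2 + 6 = 0 + 6 = 6$)
$\left(30 - -26\right) s = \left(30 - -26\right) 6 = \left(30 + 26\right) 6 = 56 \cdot 6 = 336$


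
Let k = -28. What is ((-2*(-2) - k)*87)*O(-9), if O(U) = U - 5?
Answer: -38976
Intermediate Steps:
O(U) = -5 + U
((-2*(-2) - k)*87)*O(-9) = ((-2*(-2) - 1*(-28))*87)*(-5 - 9) = ((4 + 28)*87)*(-14) = (32*87)*(-14) = 2784*(-14) = -38976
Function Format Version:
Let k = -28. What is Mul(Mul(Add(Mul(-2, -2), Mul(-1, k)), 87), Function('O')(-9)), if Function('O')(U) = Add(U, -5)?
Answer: -38976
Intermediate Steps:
Function('O')(U) = Add(-5, U)
Mul(Mul(Add(Mul(-2, -2), Mul(-1, k)), 87), Function('O')(-9)) = Mul(Mul(Add(Mul(-2, -2), Mul(-1, -28)), 87), Add(-5, -9)) = Mul(Mul(Add(4, 28), 87), -14) = Mul(Mul(32, 87), -14) = Mul(2784, -14) = -38976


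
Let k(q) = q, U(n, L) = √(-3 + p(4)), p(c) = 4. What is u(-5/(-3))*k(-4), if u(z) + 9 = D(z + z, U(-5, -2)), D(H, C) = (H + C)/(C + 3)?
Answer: 95/3 ≈ 31.667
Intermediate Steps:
U(n, L) = 1 (U(n, L) = √(-3 + 4) = √1 = 1)
D(H, C) = (C + H)/(3 + C)
u(z) = -35/4 + z/2 (u(z) = -9 + (1 + (z + z))/(3 + 1) = -9 + (1 + 2*z)/4 = -9 + (¼ + z/2) = -35/4 + z/2)
u(-5/(-3))*k(-4) = (-35/4 + (-5/(-3))/2)*(-4) = (-35/4 + (-5*(-⅓))/2)*(-4) = (-35/4 + (½)*(5/3))*(-4) = (-35/4 + ⅚)*(-4) = -95/12*(-4) = 95/3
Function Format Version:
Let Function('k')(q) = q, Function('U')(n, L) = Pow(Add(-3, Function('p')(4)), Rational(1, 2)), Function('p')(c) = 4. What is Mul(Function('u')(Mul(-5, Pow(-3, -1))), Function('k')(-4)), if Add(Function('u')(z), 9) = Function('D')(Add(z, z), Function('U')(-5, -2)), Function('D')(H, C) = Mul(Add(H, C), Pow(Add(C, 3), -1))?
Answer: Rational(95, 3) ≈ 31.667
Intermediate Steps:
Function('U')(n, L) = 1 (Function('U')(n, L) = Pow(Add(-3, 4), Rational(1, 2)) = Pow(1, Rational(1, 2)) = 1)
Function('D')(H, C) = Mul(Pow(Add(3, C), -1), Add(C, H)) (Function('D')(H, C) = Mul(Add(C, H), Pow(Add(3, C), -1)) = Mul(Pow(Add(3, C), -1), Add(C, H)))
Function('u')(z) = Add(Rational(-35, 4), Mul(Rational(1, 2), z)) (Function('u')(z) = Add(-9, Mul(Pow(Add(3, 1), -1), Add(1, Add(z, z)))) = Add(-9, Mul(Pow(4, -1), Add(1, Mul(2, z)))) = Add(-9, Mul(Rational(1, 4), Add(1, Mul(2, z)))) = Add(-9, Add(Rational(1, 4), Mul(Rational(1, 2), z))) = Add(Rational(-35, 4), Mul(Rational(1, 2), z)))
Mul(Function('u')(Mul(-5, Pow(-3, -1))), Function('k')(-4)) = Mul(Add(Rational(-35, 4), Mul(Rational(1, 2), Mul(-5, Pow(-3, -1)))), -4) = Mul(Add(Rational(-35, 4), Mul(Rational(1, 2), Mul(-5, Rational(-1, 3)))), -4) = Mul(Add(Rational(-35, 4), Mul(Rational(1, 2), Rational(5, 3))), -4) = Mul(Add(Rational(-35, 4), Rational(5, 6)), -4) = Mul(Rational(-95, 12), -4) = Rational(95, 3)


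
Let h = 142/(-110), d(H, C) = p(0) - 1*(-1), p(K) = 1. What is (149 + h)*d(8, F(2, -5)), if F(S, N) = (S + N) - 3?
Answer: 16248/55 ≈ 295.42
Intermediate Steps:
F(S, N) = -3 + N + S (F(S, N) = (N + S) - 3 = -3 + N + S)
d(H, C) = 2 (d(H, C) = 1 - 1*(-1) = 1 + 1 = 2)
h = -71/55 (h = 142*(-1/110) = -71/55 ≈ -1.2909)
(149 + h)*d(8, F(2, -5)) = (149 - 71/55)*2 = (8124/55)*2 = 16248/55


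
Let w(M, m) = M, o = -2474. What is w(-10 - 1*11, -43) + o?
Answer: -2495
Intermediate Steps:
w(-10 - 1*11, -43) + o = (-10 - 1*11) - 2474 = (-10 - 11) - 2474 = -21 - 2474 = -2495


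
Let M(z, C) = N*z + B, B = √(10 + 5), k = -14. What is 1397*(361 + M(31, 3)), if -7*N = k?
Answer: 590931 + 1397*√15 ≈ 5.9634e+5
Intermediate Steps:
B = √15 ≈ 3.8730
N = 2 (N = -⅐*(-14) = 2)
M(z, C) = √15 + 2*z (M(z, C) = 2*z + √15 = √15 + 2*z)
1397*(361 + M(31, 3)) = 1397*(361 + (√15 + 2*31)) = 1397*(361 + (√15 + 62)) = 1397*(361 + (62 + √15)) = 1397*(423 + √15) = 590931 + 1397*√15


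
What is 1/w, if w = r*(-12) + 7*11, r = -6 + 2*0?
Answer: 1/149 ≈ 0.0067114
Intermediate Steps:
r = -6 (r = -6 + 0 = -6)
w = 149 (w = -6*(-12) + 7*11 = 72 + 77 = 149)
1/w = 1/149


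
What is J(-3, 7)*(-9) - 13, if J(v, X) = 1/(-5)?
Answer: -56/5 ≈ -11.200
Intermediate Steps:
J(v, X) = -⅕
J(-3, 7)*(-9) - 13 = -⅕*(-9) - 13 = 9/5 - 13 = -56/5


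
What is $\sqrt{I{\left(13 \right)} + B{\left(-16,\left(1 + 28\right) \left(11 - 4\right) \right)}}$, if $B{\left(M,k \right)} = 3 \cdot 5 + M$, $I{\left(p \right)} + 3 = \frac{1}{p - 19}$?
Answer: $\frac{5 i \sqrt{6}}{6} \approx 2.0412 i$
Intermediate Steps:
$I{\left(p \right)} = -3 + \frac{1}{-19 + p}$ ($I{\left(p \right)} = -3 + \frac{1}{p - 19} = -3 + \frac{1}{-19 + p}$)
$B{\left(M,k \right)} = 15 + M$
$\sqrt{I{\left(13 \right)} + B{\left(-16,\left(1 + 28\right) \left(11 - 4\right) \right)}} = \sqrt{\frac{58 - 39}{-19 + 13} + \left(15 - 16\right)} = \sqrt{\frac{58 - 39}{-6} - 1} = \sqrt{\left(- \frac{1}{6}\right) 19 - 1} = \sqrt{- \frac{19}{6} - 1} = \sqrt{- \frac{25}{6}} = \frac{5 i \sqrt{6}}{6}$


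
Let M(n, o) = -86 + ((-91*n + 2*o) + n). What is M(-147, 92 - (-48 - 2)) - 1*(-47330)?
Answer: 60758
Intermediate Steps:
M(n, o) = -86 - 90*n + 2*o (M(n, o) = -86 + (-90*n + 2*o) = -86 - 90*n + 2*o)
M(-147, 92 - (-48 - 2)) - 1*(-47330) = (-86 - 90*(-147) + 2*(92 - (-48 - 2))) - 1*(-47330) = (-86 + 13230 + 2*(92 - 1*(-50))) + 47330 = (-86 + 13230 + 2*(92 + 50)) + 47330 = (-86 + 13230 + 2*142) + 47330 = (-86 + 13230 + 284) + 47330 = 13428 + 47330 = 60758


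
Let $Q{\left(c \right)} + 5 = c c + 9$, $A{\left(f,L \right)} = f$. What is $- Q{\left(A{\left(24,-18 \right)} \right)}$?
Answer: $-580$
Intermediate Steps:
$Q{\left(c \right)} = 4 + c^{2}$ ($Q{\left(c \right)} = -5 + \left(c c + 9\right) = -5 + \left(c^{2} + 9\right) = -5 + \left(9 + c^{2}\right) = 4 + c^{2}$)
$- Q{\left(A{\left(24,-18 \right)} \right)} = - (4 + 24^{2}) = - (4 + 576) = \left(-1\right) 580 = -580$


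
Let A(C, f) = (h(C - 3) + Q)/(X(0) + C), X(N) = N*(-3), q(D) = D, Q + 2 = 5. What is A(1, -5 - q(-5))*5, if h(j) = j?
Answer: 5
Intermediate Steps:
Q = 3 (Q = -2 + 5 = 3)
X(N) = -3*N
A(C, f) = 1 (A(C, f) = ((C - 3) + 3)/(-3*0 + C) = ((-3 + C) + 3)/(0 + C) = C/C = 1)
A(1, -5 - q(-5))*5 = 1*5 = 5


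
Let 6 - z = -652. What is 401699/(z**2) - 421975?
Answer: -182699582201/432964 ≈ -4.2197e+5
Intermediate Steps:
z = 658 (z = 6 - 1*(-652) = 6 + 652 = 658)
401699/(z**2) - 421975 = 401699/(658**2) - 421975 = 401699/432964 - 421975 = -182699582201/432964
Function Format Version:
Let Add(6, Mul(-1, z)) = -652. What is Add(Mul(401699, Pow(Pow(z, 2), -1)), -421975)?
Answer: Rational(-182699582201, 432964) ≈ -4.2197e+5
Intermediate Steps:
z = 658 (z = Add(6, Mul(-1, -652)) = Add(6, 652) = 658)
Add(Mul(401699, Pow(Pow(z, 2), -1)), -421975) = Add(Mul(401699, Pow(Pow(658, 2), -1)), -421975) = Add(Mul(401699, Pow(432964, -1)), -421975) = Add(Mul(401699, Rational(1, 432964)), -421975) = Add(Rational(401699, 432964), -421975) = Rational(-182699582201, 432964)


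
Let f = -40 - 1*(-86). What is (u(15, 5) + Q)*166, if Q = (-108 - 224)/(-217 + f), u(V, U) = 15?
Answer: 480902/171 ≈ 2812.3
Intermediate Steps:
f = 46 (f = -40 + 86 = 46)
Q = 332/171 (Q = (-108 - 224)/(-217 + 46) = -332/(-171) = -332*(-1/171) = 332/171 ≈ 1.9415)
(u(15, 5) + Q)*166 = (15 + 332/171)*166 = (2897/171)*166 = 480902/171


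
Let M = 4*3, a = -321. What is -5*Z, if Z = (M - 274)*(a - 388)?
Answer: -928790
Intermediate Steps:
M = 12
Z = 185758 (Z = (12 - 274)*(-321 - 388) = -262*(-709) = 185758)
-5*Z = -5*185758 = -928790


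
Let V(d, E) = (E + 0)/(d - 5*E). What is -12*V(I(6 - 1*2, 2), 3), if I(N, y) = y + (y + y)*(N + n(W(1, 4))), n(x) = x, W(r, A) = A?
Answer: -36/19 ≈ -1.8947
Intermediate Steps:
I(N, y) = y + 2*y*(4 + N) (I(N, y) = y + (y + y)*(N + 4) = y + (2*y)*(4 + N) = y + 2*y*(4 + N))
V(d, E) = E/(d - 5*E)
-12*V(I(6 - 1*2, 2), 3) = -36/(2*(9 + 2*(6 - 1*2)) - 5*3) = -36/(2*(9 + 2*(6 - 2)) - 15) = -36/(2*(9 + 2*4) - 15) = -36/(2*(9 + 8) - 15) = -36/(2*17 - 15) = -36/(34 - 15) = -36/19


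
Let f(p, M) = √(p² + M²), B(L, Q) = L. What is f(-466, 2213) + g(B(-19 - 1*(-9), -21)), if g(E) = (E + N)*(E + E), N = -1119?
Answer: 22580 + 5*√204581 ≈ 24842.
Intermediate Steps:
g(E) = 2*E*(-1119 + E) (g(E) = (E - 1119)*(E + E) = (-1119 + E)*(2*E) = 2*E*(-1119 + E))
f(p, M) = √(M² + p²)
f(-466, 2213) + g(B(-19 - 1*(-9), -21)) = √(2213² + (-466)²) + 2*(-19 - 1*(-9))*(-1119 + (-19 - 1*(-9))) = √(4897369 + 217156) + 2*(-19 + 9)*(-1119 + (-19 + 9)) = √5114525 + 2*(-10)*(-1119 - 10) = 5*√204581 + 2*(-10)*(-1129) = 5*√204581 + 22580 = 22580 + 5*√204581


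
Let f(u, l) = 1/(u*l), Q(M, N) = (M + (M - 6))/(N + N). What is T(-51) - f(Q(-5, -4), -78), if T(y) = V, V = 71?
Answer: 11077/156 ≈ 71.006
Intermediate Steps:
T(y) = 71
Q(M, N) = (-6 + 2*M)/(2*N) (Q(M, N) = (M + (-6 + M))/((2*N)) = (-6 + 2*M)*(1/(2*N)) = (-6 + 2*M)/(2*N))
f(u, l) = 1/(l*u)
T(-51) - f(Q(-5, -4), -78) = 71 - 1/((-78)*((-3 - 5)/(-4))) = 71 - (-1)/(78*((-¼*(-8)))) = 71 - (-1)/(78*2) = 71 - 1*(-1/156) = 71 + 1/156 = 11077/156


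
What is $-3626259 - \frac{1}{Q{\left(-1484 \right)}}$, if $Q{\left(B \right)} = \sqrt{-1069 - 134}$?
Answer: $-3626259 + \frac{i \sqrt{1203}}{1203} \approx -3.6263 \cdot 10^{6} + 0.028831 i$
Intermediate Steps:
$Q{\left(B \right)} = i \sqrt{1203}$ ($Q{\left(B \right)} = \sqrt{-1203} = i \sqrt{1203}$)
$-3626259 - \frac{1}{Q{\left(-1484 \right)}} = -3626259 - \frac{1}{i \sqrt{1203}} = -3626259 - - \frac{i \sqrt{1203}}{1203} = -3626259 + \frac{i \sqrt{1203}}{1203}$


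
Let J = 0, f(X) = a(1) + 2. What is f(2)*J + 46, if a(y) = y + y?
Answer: 46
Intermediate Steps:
a(y) = 2*y
f(X) = 4 (f(X) = 2*1 + 2 = 2 + 2 = 4)
f(2)*J + 46 = 4*0 + 46 = 0 + 46 = 46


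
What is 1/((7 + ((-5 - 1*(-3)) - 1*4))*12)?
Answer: 1/12 ≈ 0.083333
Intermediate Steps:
1/((7 + ((-5 - 1*(-3)) - 1*4))*12) = 1/((7 + ((-5 + 3) - 4))*12) = 1/((7 + (-2 - 4))*12) = 1/((7 - 6)*12) = 1/(1*12) = 1/12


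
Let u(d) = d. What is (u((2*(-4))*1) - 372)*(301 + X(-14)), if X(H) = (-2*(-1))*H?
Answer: -103740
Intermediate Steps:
X(H) = 2*H
(u((2*(-4))*1) - 372)*(301 + X(-14)) = ((2*(-4))*1 - 372)*(301 + 2*(-14)) = (-8*1 - 372)*(301 - 28) = (-8 - 372)*273 = -380*273 = -103740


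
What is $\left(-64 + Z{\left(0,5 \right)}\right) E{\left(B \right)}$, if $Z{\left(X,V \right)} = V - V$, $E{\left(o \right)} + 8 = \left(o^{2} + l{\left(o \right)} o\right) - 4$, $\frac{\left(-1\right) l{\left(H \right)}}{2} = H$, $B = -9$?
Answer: $5952$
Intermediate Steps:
$l{\left(H \right)} = - 2 H$
$E{\left(o \right)} = -12 - o^{2}$ ($E{\left(o \right)} = -8 - \left(4 - o^{2} - - 2 o o\right) = -8 + \left(\left(o^{2} - 2 o^{2}\right) - 4\right) = -8 - \left(4 + o^{2}\right) = -12 - o^{2}$)
$Z{\left(X,V \right)} = 0$
$\left(-64 + Z{\left(0,5 \right)}\right) E{\left(B \right)} = \left(-64 + 0\right) \left(-12 - \left(-9\right)^{2}\right) = - 64 \left(-12 - 81\right) = \left(-64\right) \left(-93\right) = 5952$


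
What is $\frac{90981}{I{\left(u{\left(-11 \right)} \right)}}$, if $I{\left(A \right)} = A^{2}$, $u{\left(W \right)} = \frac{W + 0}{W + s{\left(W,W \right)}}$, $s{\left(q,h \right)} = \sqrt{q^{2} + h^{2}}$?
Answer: $272943 - 181962 \sqrt{2} \approx 15610.0$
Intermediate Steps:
$s{\left(q,h \right)} = \sqrt{h^{2} + q^{2}}$
$u{\left(W \right)} = \frac{W}{W + \sqrt{2} \sqrt{W^{2}}}$ ($u{\left(W \right)} = \frac{W + 0}{W + \sqrt{W^{2} + W^{2}}} = \frac{W}{W + \sqrt{2 W^{2}}} = \frac{W}{W + \sqrt{2} \sqrt{W^{2}}}$)
$\frac{90981}{I{\left(u{\left(-11 \right)} \right)}} = \frac{90981}{\left(- \frac{11}{-11 + \sqrt{2} \sqrt{\left(-11\right)^{2}}}\right)^{2}} = \frac{90981}{\left(- \frac{11}{-11 + \sqrt{2} \sqrt{121}}\right)^{2}} = \frac{90981}{\left(- \frac{11}{-11 + \sqrt{2} \cdot 11}\right)^{2}} = \frac{90981}{\left(- \frac{11}{-11 + 11 \sqrt{2}}\right)^{2}} = \frac{90981}{121 \frac{1}{\left(-11 + 11 \sqrt{2}\right)^{2}}} = 90981 \frac{\left(-11 + 11 \sqrt{2}\right)^{2}}{121} = \frac{8271 \left(-11 + 11 \sqrt{2}\right)^{2}}{11}$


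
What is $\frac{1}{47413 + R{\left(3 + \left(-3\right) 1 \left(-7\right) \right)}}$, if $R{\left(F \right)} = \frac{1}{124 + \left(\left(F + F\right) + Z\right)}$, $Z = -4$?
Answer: $\frac{168}{7965385} \approx 2.1091 \cdot 10^{-5}$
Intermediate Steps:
$R{\left(F \right)} = \frac{1}{120 + 2 F}$ ($R{\left(F \right)} = \frac{1}{124 + \left(\left(F + F\right) - 4\right)} = \frac{1}{124 + \left(2 F - 4\right)} = \frac{1}{124 + \left(-4 + 2 F\right)} = \frac{1}{120 + 2 F}$)
$\frac{1}{47413 + R{\left(3 + \left(-3\right) 1 \left(-7\right) \right)}} = \frac{1}{47413 + \frac{1}{2 \left(60 + \left(3 + \left(-3\right) 1 \left(-7\right)\right)\right)}} = \frac{1}{47413 + \frac{1}{2 \left(60 + \left(3 - -21\right)\right)}} = \frac{1}{47413 + \frac{1}{2 \left(60 + \left(3 + 21\right)\right)}} = \frac{1}{47413 + \frac{1}{2 \left(60 + 24\right)}} = \frac{1}{47413 + \frac{1}{2 \cdot 84}} = \frac{1}{47413 + \frac{1}{2} \cdot \frac{1}{84}} = \frac{1}{47413 + \frac{1}{168}} = \frac{1}{\frac{7965385}{168}} = \frac{168}{7965385}$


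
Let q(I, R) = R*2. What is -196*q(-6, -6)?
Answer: 2352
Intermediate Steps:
q(I, R) = 2*R
-196*q(-6, -6) = -392*(-6) = -196*(-12) = 2352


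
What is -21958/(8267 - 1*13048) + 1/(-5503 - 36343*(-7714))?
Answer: 1012577624419/220472430052 ≈ 4.5928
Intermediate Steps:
-21958/(8267 - 1*13048) + 1/(-5503 - 36343*(-7714)) = -21958/(8267 - 13048) - 1/7714/(-41846) = -21958/(-4781) - 1/41846*(-1/7714) = -21958*(-1/4781) + 1/322800044 = 21958/4781 + 1/322800044 = 1012577624419/220472430052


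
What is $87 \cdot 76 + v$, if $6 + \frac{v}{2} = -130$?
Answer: $6340$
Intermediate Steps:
$v = -272$ ($v = -12 + 2 \left(-130\right) = -12 - 260 = -272$)
$87 \cdot 76 + v = 87 \cdot 76 - 272 = 6612 - 272 = 6340$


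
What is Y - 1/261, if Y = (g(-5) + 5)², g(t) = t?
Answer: -1/261 ≈ -0.0038314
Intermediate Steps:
Y = 0 (Y = (-5 + 5)² = 0² = 0)
Y - 1/261 = 0 - 1/261 = -1/261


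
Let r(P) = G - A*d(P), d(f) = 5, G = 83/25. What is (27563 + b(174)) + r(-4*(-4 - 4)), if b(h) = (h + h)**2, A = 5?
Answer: 3716133/25 ≈ 1.4865e+5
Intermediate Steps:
G = 83/25 (G = 83*(1/25) = 83/25 ≈ 3.3200)
b(h) = 4*h**2 (b(h) = (2*h)**2 = 4*h**2)
r(P) = -542/25 (r(P) = 83/25 - 5*5 = 83/25 - 1*25 = 83/25 - 25 = -542/25)
(27563 + b(174)) + r(-4*(-4 - 4)) = (27563 + 4*174**2) - 542/25 = (27563 + 4*30276) - 542/25 = (27563 + 121104) - 542/25 = 148667 - 542/25 = 3716133/25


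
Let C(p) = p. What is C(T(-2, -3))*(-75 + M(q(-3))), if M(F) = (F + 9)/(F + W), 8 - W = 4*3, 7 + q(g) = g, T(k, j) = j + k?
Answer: 5245/14 ≈ 374.64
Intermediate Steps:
q(g) = -7 + g
W = -4 (W = 8 - 4*3 = 8 - 1*12 = 8 - 12 = -4)
M(F) = (9 + F)/(-4 + F) (M(F) = (F + 9)/(F - 4) = (9 + F)/(-4 + F))
C(T(-2, -3))*(-75 + M(q(-3))) = (-3 - 2)*(-75 + (9 + (-7 - 3))/(-4 + (-7 - 3))) = -5*(-75 + (9 - 10)/(-4 - 10)) = -5*(-75 - 1/(-14)) = -5*(-75 - 1/14*(-1)) = -5*(-75 + 1/14) = -5*(-1049/14) = 5245/14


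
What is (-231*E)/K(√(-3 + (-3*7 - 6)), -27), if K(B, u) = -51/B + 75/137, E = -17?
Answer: 134499750/5442991 - 417666557*I*√30/5442991 ≈ 24.711 - 420.29*I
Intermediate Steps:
K(B, u) = 75/137 - 51/B (K(B, u) = -51/B + 75*(1/137) = -51/B + 75/137 = 75/137 - 51/B)
(-231*E)/K(√(-3 + (-3*7 - 6)), -27) = (-231*(-17))/(75/137 - 51/√(-3 + (-3*7 - 6))) = 3927/(75/137 - 51/√(-3 + (-21 - 6))) = 3927/(75/137 - 51/√(-3 - 27)) = 3927/(75/137 - 51*(-I*√30/30)) = 3927/(75/137 - (-17)*I*√30/10) = 3927/(75/137 + 17*I*√30/10)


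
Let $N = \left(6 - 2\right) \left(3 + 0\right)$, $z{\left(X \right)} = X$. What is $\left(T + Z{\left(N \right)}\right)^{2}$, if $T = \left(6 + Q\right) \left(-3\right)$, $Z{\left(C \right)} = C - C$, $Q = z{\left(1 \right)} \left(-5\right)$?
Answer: $9$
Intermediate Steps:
$N = 12$ ($N = 4 \cdot 3 = 12$)
$Q = -5$ ($Q = 1 \left(-5\right) = -5$)
$Z{\left(C \right)} = 0$
$T = -3$ ($T = \left(6 - 5\right) \left(-3\right) = 1 \left(-3\right) = -3$)
$\left(T + Z{\left(N \right)}\right)^{2} = \left(-3 + 0\right)^{2} = \left(-3\right)^{2} = 9$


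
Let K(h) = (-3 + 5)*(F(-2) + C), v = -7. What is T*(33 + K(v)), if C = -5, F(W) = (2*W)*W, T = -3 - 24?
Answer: -1053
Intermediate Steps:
T = -27
F(W) = 2*W²
K(h) = 6 (K(h) = (-3 + 5)*(2*(-2)² - 5) = 2*(2*4 - 5) = 2*(8 - 5) = 2*3 = 6)
T*(33 + K(v)) = -27*(33 + 6) = -27*39 = -1053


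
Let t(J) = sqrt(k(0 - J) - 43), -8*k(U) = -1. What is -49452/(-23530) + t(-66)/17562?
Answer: 1902/905 + 7*I*sqrt(14)/70248 ≈ 2.1017 + 0.00037284*I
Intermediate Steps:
k(U) = 1/8 (k(U) = -1/8*(-1) = 1/8)
t(J) = 7*I*sqrt(14)/4 (t(J) = sqrt(1/8 - 43) = sqrt(-343/8) = 7*I*sqrt(14)/4)
-49452/(-23530) + t(-66)/17562 = -49452/(-23530) + (7*I*sqrt(14)/4)/17562 = -49452*(-1/23530) + (7*I*sqrt(14)/4)*(1/17562) = 1902/905 + 7*I*sqrt(14)/70248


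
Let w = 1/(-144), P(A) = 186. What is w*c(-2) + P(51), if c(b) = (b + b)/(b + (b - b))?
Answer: 13391/72 ≈ 185.99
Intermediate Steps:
c(b) = 2 (c(b) = (2*b)/(b + 0) = (2*b)/b = 2)
w = -1/144 ≈ -0.0069444
w*c(-2) + P(51) = -1/144*2 + 186 = -1/72 + 186 = 13391/72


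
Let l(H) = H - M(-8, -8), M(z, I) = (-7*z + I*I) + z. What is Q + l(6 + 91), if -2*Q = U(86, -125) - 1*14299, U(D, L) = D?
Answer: 14183/2 ≈ 7091.5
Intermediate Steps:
M(z, I) = I**2 - 6*z (M(z, I) = (-7*z + I**2) + z = (I**2 - 7*z) + z = I**2 - 6*z)
l(H) = -112 + H (l(H) = H - ((-8)**2 - 6*(-8)) = H - (64 + 48) = H - 1*112 = H - 112 = -112 + H)
Q = 14213/2 (Q = -(86 - 1*14299)/2 = -(86 - 14299)/2 = -1/2*(-14213) = 14213/2 ≈ 7106.5)
Q + l(6 + 91) = 14213/2 + (-112 + (6 + 91)) = 14213/2 + (-112 + 97) = 14213/2 - 15 = 14183/2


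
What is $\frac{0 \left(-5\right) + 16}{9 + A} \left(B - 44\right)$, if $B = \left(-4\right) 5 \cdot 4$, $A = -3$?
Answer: $- \frac{992}{3} \approx -330.67$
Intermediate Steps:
$B = -80$ ($B = \left(-20\right) 4 = -80$)
$\frac{0 \left(-5\right) + 16}{9 + A} \left(B - 44\right) = \frac{0 \left(-5\right) + 16}{9 - 3} \left(-80 - 44\right) = \frac{0 + 16}{6} \left(-124\right) = 16 \cdot \frac{1}{6} \left(-124\right) = \frac{8}{3} \left(-124\right) = - \frac{992}{3}$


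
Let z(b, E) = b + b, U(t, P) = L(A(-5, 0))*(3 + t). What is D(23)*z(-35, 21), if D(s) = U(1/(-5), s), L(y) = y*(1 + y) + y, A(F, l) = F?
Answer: -2940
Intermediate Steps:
L(y) = y + y*(1 + y)
U(t, P) = 45 + 15*t (U(t, P) = (-5*(2 - 5))*(3 + t) = (-5*(-3))*(3 + t) = 15*(3 + t) = 45 + 15*t)
z(b, E) = 2*b
D(s) = 42 (D(s) = 45 + 15/(-5) = 45 + 15*(-⅕) = 45 - 3 = 42)
D(23)*z(-35, 21) = 42*(2*(-35)) = 42*(-70) = -2940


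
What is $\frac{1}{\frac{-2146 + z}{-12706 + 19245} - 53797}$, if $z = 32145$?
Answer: $- \frac{6539}{351748584} \approx -1.859 \cdot 10^{-5}$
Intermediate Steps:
$\frac{1}{\frac{-2146 + z}{-12706 + 19245} - 53797} = \frac{1}{\frac{-2146 + 32145}{-12706 + 19245} - 53797} = \frac{1}{\frac{29999}{6539} - 53797} = \frac{1}{- \frac{351748584}{6539}} = - \frac{6539}{351748584}$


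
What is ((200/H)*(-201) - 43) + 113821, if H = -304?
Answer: 4328589/38 ≈ 1.1391e+5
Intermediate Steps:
((200/H)*(-201) - 43) + 113821 = ((200/(-304))*(-201) - 43) + 113821 = ((200*(-1/304))*(-201) - 43) + 113821 = (-25/38*(-201) - 43) + 113821 = (5025/38 - 43) + 113821 = 3391/38 + 113821 = 4328589/38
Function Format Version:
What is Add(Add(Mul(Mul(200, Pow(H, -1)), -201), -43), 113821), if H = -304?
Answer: Rational(4328589, 38) ≈ 1.1391e+5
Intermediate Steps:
Add(Add(Mul(Mul(200, Pow(H, -1)), -201), -43), 113821) = Add(Add(Mul(Mul(200, Pow(-304, -1)), -201), -43), 113821) = Add(Add(Mul(Mul(200, Rational(-1, 304)), -201), -43), 113821) = Add(Add(Mul(Rational(-25, 38), -201), -43), 113821) = Add(Add(Rational(5025, 38), -43), 113821) = Add(Rational(3391, 38), 113821) = Rational(4328589, 38)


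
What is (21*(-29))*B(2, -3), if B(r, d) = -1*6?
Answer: 3654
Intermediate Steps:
B(r, d) = -6
(21*(-29))*B(2, -3) = (21*(-29))*(-6) = -609*(-6) = 3654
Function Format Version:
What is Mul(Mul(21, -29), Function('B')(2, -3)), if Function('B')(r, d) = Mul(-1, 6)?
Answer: 3654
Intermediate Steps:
Function('B')(r, d) = -6
Mul(Mul(21, -29), Function('B')(2, -3)) = Mul(Mul(21, -29), -6) = Mul(-609, -6) = 3654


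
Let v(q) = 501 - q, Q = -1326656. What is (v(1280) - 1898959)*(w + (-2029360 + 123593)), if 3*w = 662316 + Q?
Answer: 4041148636686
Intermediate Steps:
w = -664340/3 (w = (662316 - 1326656)/3 = (⅓)*(-664340) = -664340/3 ≈ -2.2145e+5)
(v(1280) - 1898959)*(w + (-2029360 + 123593)) = ((501 - 1*1280) - 1898959)*(-664340/3 + (-2029360 + 123593)) = ((501 - 1280) - 1898959)*(-664340/3 - 1905767) = (-779 - 1898959)*(-6381641/3) = -1899738*(-6381641/3) = 4041148636686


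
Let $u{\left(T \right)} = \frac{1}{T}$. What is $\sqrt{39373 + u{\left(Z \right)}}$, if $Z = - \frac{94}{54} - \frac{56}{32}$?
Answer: $\frac{\sqrt{5596004401}}{377} \approx 198.43$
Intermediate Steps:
$Z = - \frac{377}{108}$ ($Z = \left(-94\right) \frac{1}{54} - \frac{7}{4} = - \frac{47}{27} - \frac{7}{4} = - \frac{377}{108} \approx -3.4907$)
$\sqrt{39373 + u{\left(Z \right)}} = \sqrt{39373 + \frac{1}{- \frac{377}{108}}} = \sqrt{39373 - \frac{108}{377}} = \sqrt{\frac{14843513}{377}} = \frac{\sqrt{5596004401}}{377}$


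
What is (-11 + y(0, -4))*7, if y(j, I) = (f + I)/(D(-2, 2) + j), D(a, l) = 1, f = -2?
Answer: -119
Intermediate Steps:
y(j, I) = (-2 + I)/(1 + j)
(-11 + y(0, -4))*7 = (-11 + (-2 - 4)/(1 + 0))*7 = (-11 - 6/1)*7 = (-11 + 1*(-6))*7 = (-11 - 6)*7 = -17*7 = -119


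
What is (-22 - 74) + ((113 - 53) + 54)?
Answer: 18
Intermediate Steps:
(-22 - 74) + ((113 - 53) + 54) = -96 + (60 + 54) = -96 + 114 = 18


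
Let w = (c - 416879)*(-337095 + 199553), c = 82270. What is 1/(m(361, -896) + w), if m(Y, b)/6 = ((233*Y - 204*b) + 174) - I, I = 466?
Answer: 1/46024390708 ≈ 2.1728e-11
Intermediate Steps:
m(Y, b) = -1752 - 1224*b + 1398*Y (m(Y, b) = 6*(((233*Y - 204*b) + 174) - 1*466) = 6*(((-204*b + 233*Y) + 174) - 466) = 6*((174 - 204*b + 233*Y) - 466) = 6*(-292 - 204*b + 233*Y) = -1752 - 1224*b + 1398*Y)
w = 46022791078 (w = (82270 - 416879)*(-337095 + 199553) = -334609*(-137542) = 46022791078)
1/(m(361, -896) + w) = 1/((-1752 - 1224*(-896) + 1398*361) + 46022791078) = 1/((-1752 + 1096704 + 504678) + 46022791078) = 1/(1599630 + 46022791078) = 1/46024390708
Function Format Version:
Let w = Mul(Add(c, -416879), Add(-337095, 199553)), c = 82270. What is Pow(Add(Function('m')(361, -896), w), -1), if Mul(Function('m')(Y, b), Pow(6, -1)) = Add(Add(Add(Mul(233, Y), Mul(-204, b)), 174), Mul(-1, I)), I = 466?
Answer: Rational(1, 46024390708) ≈ 2.1728e-11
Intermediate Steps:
Function('m')(Y, b) = Add(-1752, Mul(-1224, b), Mul(1398, Y)) (Function('m')(Y, b) = Mul(6, Add(Add(Add(Mul(233, Y), Mul(-204, b)), 174), Mul(-1, 466))) = Mul(6, Add(Add(Add(Mul(-204, b), Mul(233, Y)), 174), -466)) = Mul(6, Add(Add(174, Mul(-204, b), Mul(233, Y)), -466)) = Mul(6, Add(-292, Mul(-204, b), Mul(233, Y))) = Add(-1752, Mul(-1224, b), Mul(1398, Y)))
w = 46022791078 (w = Mul(Add(82270, -416879), Add(-337095, 199553)) = Mul(-334609, -137542) = 46022791078)
Pow(Add(Function('m')(361, -896), w), -1) = Pow(Add(Add(-1752, Mul(-1224, -896), Mul(1398, 361)), 46022791078), -1) = Pow(Add(Add(-1752, 1096704, 504678), 46022791078), -1) = Pow(Add(1599630, 46022791078), -1) = Pow(46024390708, -1) = Rational(1, 46024390708)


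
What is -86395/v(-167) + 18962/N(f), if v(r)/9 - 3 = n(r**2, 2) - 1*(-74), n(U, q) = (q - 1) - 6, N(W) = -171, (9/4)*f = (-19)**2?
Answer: -158251/648 ≈ -244.21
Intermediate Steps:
f = 1444/9 (f = (4/9)*(-19)**2 = (4/9)*361 = 1444/9 ≈ 160.44)
n(U, q) = -7 + q (n(U, q) = (-1 + q) - 6 = -7 + q)
v(r) = 648 (v(r) = 27 + 9*((-7 + 2) - 1*(-74)) = 27 + 9*(-5 + 74) = 27 + 9*69 = 27 + 621 = 648)
-86395/v(-167) + 18962/N(f) = -86395/648 + 18962/(-171) = -86395*1/648 + 18962*(-1/171) = -86395/648 - 998/9 = -158251/648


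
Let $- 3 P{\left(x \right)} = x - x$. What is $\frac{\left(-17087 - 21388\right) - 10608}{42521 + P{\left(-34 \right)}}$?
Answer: $- \frac{49083}{42521} \approx -1.1543$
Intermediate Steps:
$P{\left(x \right)} = 0$ ($P{\left(x \right)} = - \frac{x - x}{3} = \left(- \frac{1}{3}\right) 0 = 0$)
$\frac{\left(-17087 - 21388\right) - 10608}{42521 + P{\left(-34 \right)}} = \frac{\left(-17087 - 21388\right) - 10608}{42521 + 0} = \frac{\left(-17087 - 21388\right) - 10608}{42521} = \left(-38475 - 10608\right) \frac{1}{42521} = \left(-49083\right) \frac{1}{42521} = - \frac{49083}{42521}$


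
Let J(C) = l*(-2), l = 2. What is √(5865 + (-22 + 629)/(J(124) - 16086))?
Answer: √1518368939870/16090 ≈ 76.583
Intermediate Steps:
J(C) = -4 (J(C) = 2*(-2) = -4)
√(5865 + (-22 + 629)/(J(124) - 16086)) = √(5865 + (-22 + 629)/(-4 - 16086)) = √(5865 + 607/(-16090)) = √(5865 + 607*(-1/16090)) = √(5865 - 607/16090) = √(94367243/16090) = √1518368939870/16090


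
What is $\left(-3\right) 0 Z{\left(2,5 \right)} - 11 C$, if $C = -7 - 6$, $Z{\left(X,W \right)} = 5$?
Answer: $143$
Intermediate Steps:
$C = -13$ ($C = -7 - 6 = -13$)
$\left(-3\right) 0 Z{\left(2,5 \right)} - 11 C = \left(-3\right) 0 \cdot 5 - -143 = 0 \cdot 5 + 143 = 0 + 143 = 143$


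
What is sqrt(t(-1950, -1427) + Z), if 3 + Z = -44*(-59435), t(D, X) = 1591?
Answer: 2*sqrt(654182) ≈ 1617.6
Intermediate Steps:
Z = 2615137 (Z = -3 - 44*(-59435) = -3 + 2615140 = 2615137)
sqrt(t(-1950, -1427) + Z) = sqrt(1591 + 2615137) = sqrt(2616728) = 2*sqrt(654182)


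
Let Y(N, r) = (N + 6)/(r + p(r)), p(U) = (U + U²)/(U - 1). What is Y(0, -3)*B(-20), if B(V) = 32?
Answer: -128/3 ≈ -42.667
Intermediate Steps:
p(U) = (U + U²)/(-1 + U)
Y(N, r) = (6 + N)/(r + r*(1 + r)/(-1 + r)) (Y(N, r) = (N + 6)/(r + r*(1 + r)/(-1 + r)) = (6 + N)/(r + r*(1 + r)/(-1 + r)))
Y(0, -3)*B(-20) = ((½)*(-1 - 3)*(6 + 0)/(-3)²)*32 = ((½)*(⅑)*(-4)*6)*32 = -4/3*32 = -128/3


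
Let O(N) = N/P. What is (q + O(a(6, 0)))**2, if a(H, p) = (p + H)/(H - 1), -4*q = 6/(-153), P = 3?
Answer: 43681/260100 ≈ 0.16794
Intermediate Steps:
q = 1/102 (q = -3/(2*(-153)) = -3*(-1)/(2*153) = -1/4*(-2/51) = 1/102 ≈ 0.0098039)
a(H, p) = (H + p)/(-1 + H)
O(N) = N/3
(q + O(a(6, 0)))**2 = (1/102 + ((6 + 0)/(-1 + 6))/3)**2 = (1/102 + (6/5)/3)**2 = (1/102 + ((1/5)*6)/3)**2 = (1/102 + (1/3)*(6/5))**2 = (1/102 + 2/5)**2 = (209/510)**2 = 43681/260100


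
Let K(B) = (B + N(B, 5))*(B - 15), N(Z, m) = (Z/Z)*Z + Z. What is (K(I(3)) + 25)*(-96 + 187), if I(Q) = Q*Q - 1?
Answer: -13013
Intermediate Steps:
I(Q) = -1 + Q² (I(Q) = Q² - 1 = -1 + Q²)
N(Z, m) = 2*Z (N(Z, m) = 1*Z + Z = Z + Z = 2*Z)
K(B) = 3*B*(-15 + B) (K(B) = (B + 2*B)*(B - 15) = (3*B)*(-15 + B) = 3*B*(-15 + B))
(K(I(3)) + 25)*(-96 + 187) = (3*(-1 + 3²)*(-15 + (-1 + 3²)) + 25)*(-96 + 187) = (3*(-1 + 9)*(-15 + (-1 + 9)) + 25)*91 = (3*8*(-15 + 8) + 25)*91 = (3*8*(-7) + 25)*91 = (-168 + 25)*91 = -143*91 = -13013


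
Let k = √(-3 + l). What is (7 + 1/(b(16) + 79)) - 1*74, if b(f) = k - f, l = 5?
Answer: -265726/3967 - √2/3967 ≈ -66.984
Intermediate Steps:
k = √2 (k = √(-3 + 5) = √2 ≈ 1.4142)
b(f) = √2 - f
(7 + 1/(b(16) + 79)) - 1*74 = (7 + 1/((√2 - 1*16) + 79)) - 1*74 = (7 + 1/((√2 - 16) + 79)) - 74 = (7 + 1/((-16 + √2) + 79)) - 74 = (7 + 1/(63 + √2)) - 74 = -67 + 1/(63 + √2)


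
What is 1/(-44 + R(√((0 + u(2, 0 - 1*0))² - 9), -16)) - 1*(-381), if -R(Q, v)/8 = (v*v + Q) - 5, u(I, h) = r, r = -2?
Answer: 401099523/1052756 + I*√5/526378 ≈ 381.0 + 4.248e-6*I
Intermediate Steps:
u(I, h) = -2
R(Q, v) = 40 - 8*Q - 8*v² (R(Q, v) = -8*((v*v + Q) - 5) = -8*((v² + Q) - 5) = -8*((Q + v²) - 5) = -8*(-5 + Q + v²) = 40 - 8*Q - 8*v²)
1/(-44 + R(√((0 + u(2, 0 - 1*0))² - 9), -16)) - 1*(-381) = 1/(-44 + (40 - 8*√((0 - 2)² - 9) - 8*(-16)²)) - 1*(-381) = 1/(-44 + (40 - 8*√((-2)² - 9) - 8*256)) + 381 = 1/(-44 + (40 - 8*√(4 - 9) - 2048)) + 381 = 1/(-44 + (40 - 8*I*√5 - 2048)) + 381 = 1/(-44 + (-2008 - 8*I*√5)) + 381 = 1/(-2052 - 8*I*√5) + 381 = 381 + 1/(-2052 - 8*I*√5)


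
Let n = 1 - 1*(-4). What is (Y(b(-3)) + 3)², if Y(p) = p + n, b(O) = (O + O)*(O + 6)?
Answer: 100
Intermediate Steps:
n = 5 (n = 1 + 4 = 5)
b(O) = 2*O*(6 + O) (b(O) = (2*O)*(6 + O) = 2*O*(6 + O))
Y(p) = 5 + p (Y(p) = p + 5 = 5 + p)
(Y(b(-3)) + 3)² = ((5 + 2*(-3)*(6 - 3)) + 3)² = ((5 + 2*(-3)*3) + 3)² = ((5 - 18) + 3)² = (-13 + 3)² = (-10)² = 100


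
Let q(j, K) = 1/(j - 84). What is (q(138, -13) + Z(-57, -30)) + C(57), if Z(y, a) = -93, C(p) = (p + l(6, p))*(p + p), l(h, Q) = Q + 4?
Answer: 721387/54 ≈ 13359.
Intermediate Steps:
l(h, Q) = 4 + Q
q(j, K) = 1/(-84 + j)
C(p) = 2*p*(4 + 2*p) (C(p) = (p + (4 + p))*(p + p) = (4 + 2*p)*(2*p) = 2*p*(4 + 2*p))
(q(138, -13) + Z(-57, -30)) + C(57) = (1/(-84 + 138) - 93) + 4*57*(2 + 57) = (1/54 - 93) + 4*57*59 = (1/54 - 93) + 13452 = -5021/54 + 13452 = 721387/54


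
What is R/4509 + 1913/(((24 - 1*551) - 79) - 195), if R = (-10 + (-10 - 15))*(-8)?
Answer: -933493/401301 ≈ -2.3262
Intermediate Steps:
R = 280 (R = (-10 - 25)*(-8) = -35*(-8) = 280)
R/4509 + 1913/(((24 - 1*551) - 79) - 195) = 280/4509 + 1913/(((24 - 1*551) - 79) - 195) = 280*(1/4509) + 1913/(((24 - 551) - 79) - 195) = 280/4509 + 1913/((-527 - 79) - 195) = 280/4509 + 1913/(-606 - 195) = 280/4509 + 1913/(-801) = 280/4509 + 1913*(-1/801) = 280/4509 - 1913/801 = -933493/401301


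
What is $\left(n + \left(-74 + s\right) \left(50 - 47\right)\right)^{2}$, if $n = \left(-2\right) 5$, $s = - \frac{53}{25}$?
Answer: $\frac{35509681}{625} \approx 56816.0$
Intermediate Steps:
$s = - \frac{53}{25}$ ($s = \left(-53\right) \frac{1}{25} = - \frac{53}{25} \approx -2.12$)
$n = -10$
$\left(n + \left(-74 + s\right) \left(50 - 47\right)\right)^{2} = \left(-10 + \left(-74 - \frac{53}{25}\right) \left(50 - 47\right)\right)^{2} = \left(-10 - \frac{5709}{25}\right)^{2} = \left(- \frac{5959}{25}\right)^{2} = \frac{35509681}{625}$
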